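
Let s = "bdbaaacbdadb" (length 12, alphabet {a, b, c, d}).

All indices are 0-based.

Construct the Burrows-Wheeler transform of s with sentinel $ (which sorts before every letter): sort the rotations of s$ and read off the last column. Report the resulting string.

rank  rotation       last
    0  $bdbaaacbdadb  b
    1  aaacbdadb$bdb  b
    2  aacbdadb$bdba  a
    3  acbdadb$bdbaa  a
    4  adb$bdbaaacbd  d
    5  b$bdbaaacbdad  d
    6  baaacbdadb$bd  d
    7  bdadb$bdbaaac  c
    8  bdbaaacbdadb$  $
    9  cbdadb$bdbaaa  a
   10  dadb$bdbaaacb  b
   11  db$bdbaaacbda  a
   12  dbaaacbdadb$b  b

bbaadddc$abab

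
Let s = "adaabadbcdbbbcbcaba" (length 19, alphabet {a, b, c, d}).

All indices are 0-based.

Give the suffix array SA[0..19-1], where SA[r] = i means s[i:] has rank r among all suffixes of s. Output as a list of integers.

rank→(start, suffix):
  0 → (18, 'a')
  1 → (2, 'aabadbcdbbbcbcaba')
  2 → (16, 'aba')
  3 → (3, 'abadbcdbbbcbcaba')
  4 → (0, 'adaabadbcdbbbcbcaba')
  5 → (5, 'adbcdbbbcbcaba')
  6 → (17, 'ba')
  7 → (4, 'badbcdbbbcbcaba')
  8 → (10, 'bbbcbcaba')
  9 → (11, 'bbcbcaba')
  10 → (14, 'bcaba')
  11 → (12, 'bcbcaba')
  12 → (7, 'bcdbbbcbcaba')
  13 → (15, 'caba')
  14 → (13, 'cbcaba')
  15 → (8, 'cdbbbcbcaba')
  16 → (1, 'daabadbcdbbbcbcaba')
  17 → (9, 'dbbbcbcaba')
  18 → (6, 'dbcdbbbcbcaba')

[18, 2, 16, 3, 0, 5, 17, 4, 10, 11, 14, 12, 7, 15, 13, 8, 1, 9, 6]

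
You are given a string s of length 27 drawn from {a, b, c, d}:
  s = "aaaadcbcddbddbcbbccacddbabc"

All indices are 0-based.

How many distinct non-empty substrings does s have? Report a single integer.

rank→(start, suffix):
  0 → (0, 'aaaadcbcddbddbcbbccacddbabc')
  1 → (1, 'aaadcbcddbddbcbbccacddbabc')
  2 → (2, 'aadcbcddbddbcbbccacddbabc')
  3 → (24, 'abc')
  4 → (19, 'acddbabc')
  5 → (3, 'adcbcddbddbcbbccacddbabc')
  6 → (23, 'babc')
  7 → (15, 'bbccacddbabc')
  8 → (25, 'bc')
  9 → (13, 'bcbbccacddbabc')
  10 → (16, 'bccacddbabc')
  11 → (6, 'bcddbddbcbbccacddbabc')
  12 → (10, 'bddbcbbccacddbabc')
  13 → (26, 'c')
  14 → (18, 'cacddbabc')
  15 → (14, 'cbbccacddbabc')
  16 → (5, 'cbcddbddbcbbccacddbabc')
  17 → (17, 'ccacddbabc')
  18 → (20, 'cddbabc')
  19 → (7, 'cddbddbcbbccacddbabc')
  20 → (22, 'dbabc')
  21 → (12, 'dbcbbccacddbabc')
  22 → (9, 'dbddbcbbccacddbabc')
  23 → (4, 'dcbcddbddbcbbccacddbabc')
  24 → (21, 'ddbabc')
  25 → (11, 'ddbcbbccacddbabc')
  26 → (8, 'ddbddbcbbccacddbabc')

SA = [0, 1, 2, 24, 19, 3, 23, 15, 25, 13, 16, 6, 10, 26, 18, 14, 5, 17, 20, 7, 22, 12, 9, 4, 21, 11, 8]
rank  pair      lcp
   1  s[0:],s[1:]  3  'aaa'
   2  s[1:],s[2:]  2  'aa'
   3  s[2:],s[24:]  1  'a'
   4  s[24:],s[19:]  1  'a'
   5  s[19:],s[3:]  1  'a'
   6  s[3:],s[23:]  0  ''
   7  s[23:],s[15:]  1  'b'
   8  s[15:],s[25:]  1  'b'
   9  s[25:],s[13:]  2  'bc'
  10  s[13:],s[16:]  2  'bc'
  11  s[16:],s[6:]  2  'bc'
  12  s[6:],s[10:]  1  'b'
  13  s[10:],s[26:]  0  ''
  14  s[26:],s[18:]  1  'c'
  15  s[18:],s[14:]  1  'c'
  16  s[14:],s[5:]  2  'cb'
  17  s[5:],s[17:]  1  'c'
  18  s[17:],s[20:]  1  'c'
  19  s[20:],s[7:]  4  'cddb'
  20  s[7:],s[22:]  0  ''
  21  s[22:],s[12:]  2  'db'
  22  s[12:],s[9:]  2  'db'
  23  s[9:],s[4:]  1  'd'
  24  s[4:],s[21:]  1  'd'
  25  s[21:],s[11:]  3  'ddb'
  26  s[11:],s[8:]  3  'ddb'

n(n+1)/2 = 27·28/2 = 378
Σ LCP = 0 + 3 + 2 + 1 + 1 + 1 + 0 + 1 + 1 + 2 + 2 + 2 + 1 + 0 + 1 + 1 + 2 + 1 + 1 + 4 + 0 + 2 + 2 + 1 + 1 + 3 + 3 = 39
distinct = 378 − 39 = 339

339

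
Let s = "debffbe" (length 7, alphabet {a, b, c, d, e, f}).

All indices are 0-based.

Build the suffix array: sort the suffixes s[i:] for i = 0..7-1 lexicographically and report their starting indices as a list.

[5, 2, 0, 6, 1, 4, 3]

rank | idx | suffix
   0 |   5 | be
   1 |   2 | bffbe
   2 |   0 | debffbe
   3 |   6 | e
   4 |   1 | ebffbe
   5 |   4 | fbe
   6 |   3 | ffbe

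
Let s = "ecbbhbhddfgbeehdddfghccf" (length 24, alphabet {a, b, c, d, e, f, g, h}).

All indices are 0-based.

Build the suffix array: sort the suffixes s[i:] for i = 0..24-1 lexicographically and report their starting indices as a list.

rank | idx | suffix
   0 |   2 | bbhbhddfgbeehdddfghccf
   1 |  11 | beehdddfghccf
   2 |   3 | bhbhddfgbeehdddfghccf
   3 |   5 | bhddfgbeehdddfghccf
   4 |   1 | cbbhbhddfgbeehdddfghccf
   5 |  21 | ccf
   6 |  22 | cf
   7 |  15 | dddfghccf
   8 |   7 | ddfgbeehdddfghccf
   9 |  16 | ddfghccf
  10 |   8 | dfgbeehdddfghccf
  11 |  17 | dfghccf
  12 |   0 | ecbbhbhddfgbeehdddfghccf
  13 |  12 | eehdddfghccf
  14 |  13 | ehdddfghccf
  15 |  23 | f
  16 |   9 | fgbeehdddfghccf
  17 |  18 | fghccf
  18 |  10 | gbeehdddfghccf
  19 |  19 | ghccf
  20 |   4 | hbhddfgbeehdddfghccf
  21 |  20 | hccf
  22 |  14 | hdddfghccf
  23 |   6 | hddfgbeehdddfghccf

[2, 11, 3, 5, 1, 21, 22, 15, 7, 16, 8, 17, 0, 12, 13, 23, 9, 18, 10, 19, 4, 20, 14, 6]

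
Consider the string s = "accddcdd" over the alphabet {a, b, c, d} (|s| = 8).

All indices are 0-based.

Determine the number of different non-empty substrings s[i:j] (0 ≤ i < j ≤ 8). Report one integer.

sorted suffixes:
  #0 SA[0]=0  'accddcdd'
  #1 SA[1]=1  'ccddcdd'
  #2 SA[2]=5  'cdd'
  #3 SA[3]=2  'cddcdd'
  #4 SA[4]=7  'd'
  #5 SA[5]=4  'dcdd'
  #6 SA[6]=6  'dd'
  #7 SA[7]=3  'ddcdd'

SA = [0, 1, 5, 2, 7, 4, 6, 3]
i: (SA[i-1],SA[i]) lcp shared
  1: (0,1) 0 ''
  2: (1,5) 1 'c'
  3: (5,2) 3 'cdd'
  4: (2,7) 0 ''
  5: (7,4) 1 'd'
  6: (4,6) 1 'd'
  7: (6,3) 2 'dd'

n(n+1)/2 = 8·9/2 = 36
Σ LCP = 0 + 0 + 1 + 3 + 0 + 1 + 1 + 2 = 8
distinct = 36 − 8 = 28

28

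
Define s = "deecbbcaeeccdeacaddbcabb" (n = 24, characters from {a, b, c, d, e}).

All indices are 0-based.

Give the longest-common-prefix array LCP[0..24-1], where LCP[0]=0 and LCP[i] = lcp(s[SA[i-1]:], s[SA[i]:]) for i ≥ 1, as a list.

[0, 1, 1, 1, 0, 1, 2, 1, 3, 0, 2, 2, 1, 1, 1, 0, 1, 1, 2, 0, 1, 2, 1, 3]

rank→(start, suffix):
  0 → (21, 'abb')
  1 → (14, 'acaddbcabb')
  2 → (16, 'addbcabb')
  3 → (7, 'aeeccdeacaddbcabb')
  4 → (23, 'b')
  5 → (22, 'bb')
  6 → (4, 'bbcaeeccdeacaddbcabb')
  7 → (19, 'bcabb')
  8 → (5, 'bcaeeccdeacaddbcabb')
  9 → (20, 'cabb')
  10 → (15, 'caddbcabb')
  11 → (6, 'caeeccdeacaddbcabb')
  12 → (3, 'cbbcaeeccdeacaddbcabb')
  13 → (10, 'ccdeacaddbcabb')
  14 → (11, 'cdeacaddbcabb')
  15 → (18, 'dbcabb')
  16 → (17, 'ddbcabb')
  17 → (12, 'deacaddbcabb')
  18 → (0, 'deecbbcaeeccdeacaddbcabb')
  19 → (13, 'eacaddbcabb')
  20 → (2, 'ecbbcaeeccdeacaddbcabb')
  21 → (9, 'eccdeacaddbcabb')
  22 → (1, 'eecbbcaeeccdeacaddbcabb')
  23 → (8, 'eeccdeacaddbcabb')

SA = [21, 14, 16, 7, 23, 22, 4, 19, 5, 20, 15, 6, 3, 10, 11, 18, 17, 12, 0, 13, 2, 9, 1, 8]
i: (SA[i-1],SA[i]) lcp shared
  1: (21,14) 1 'a'
  2: (14,16) 1 'a'
  3: (16,7) 1 'a'
  4: (7,23) 0 ''
  5: (23,22) 1 'b'
  6: (22,4) 2 'bb'
  7: (4,19) 1 'b'
  8: (19,5) 3 'bca'
  9: (5,20) 0 ''
  10: (20,15) 2 'ca'
  11: (15,6) 2 'ca'
  12: (6,3) 1 'c'
  13: (3,10) 1 'c'
  14: (10,11) 1 'c'
  15: (11,18) 0 ''
  16: (18,17) 1 'd'
  17: (17,12) 1 'd'
  18: (12,0) 2 'de'
  19: (0,13) 0 ''
  20: (13,2) 1 'e'
  21: (2,9) 2 'ec'
  22: (9,1) 1 'e'
  23: (1,8) 3 'eec'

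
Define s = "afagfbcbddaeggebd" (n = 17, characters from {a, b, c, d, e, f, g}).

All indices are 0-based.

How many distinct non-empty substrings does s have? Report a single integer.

rank→(start, suffix):
  0 → (10, 'aeggebd')
  1 → (0, 'afagfbcbddaeggebd')
  2 → (2, 'agfbcbddaeggebd')
  3 → (5, 'bcbddaeggebd')
  4 → (15, 'bd')
  5 → (7, 'bddaeggebd')
  6 → (6, 'cbddaeggebd')
  7 → (16, 'd')
  8 → (9, 'daeggebd')
  9 → (8, 'ddaeggebd')
  10 → (14, 'ebd')
  11 → (11, 'eggebd')
  12 → (1, 'fagfbcbddaeggebd')
  13 → (4, 'fbcbddaeggebd')
  14 → (13, 'gebd')
  15 → (3, 'gfbcbddaeggebd')
  16 → (12, 'ggebd')

SA = [10, 0, 2, 5, 15, 7, 6, 16, 9, 8, 14, 11, 1, 4, 13, 3, 12]
rank  pair      lcp
   1  s[10:],s[0:]  1  'a'
   2  s[0:],s[2:]  1  'a'
   3  s[2:],s[5:]  0  ''
   4  s[5:],s[15:]  1  'b'
   5  s[15:],s[7:]  2  'bd'
   6  s[7:],s[6:]  0  ''
   7  s[6:],s[16:]  0  ''
   8  s[16:],s[9:]  1  'd'
   9  s[9:],s[8:]  1  'd'
  10  s[8:],s[14:]  0  ''
  11  s[14:],s[11:]  1  'e'
  12  s[11:],s[1:]  0  ''
  13  s[1:],s[4:]  1  'f'
  14  s[4:],s[13:]  0  ''
  15  s[13:],s[3:]  1  'g'
  16  s[3:],s[12:]  1  'g'

n(n+1)/2 = 17·18/2 = 153
Σ LCP = 0 + 1 + 1 + 0 + 1 + 2 + 0 + 0 + 1 + 1 + 0 + 1 + 0 + 1 + 0 + 1 + 1 = 11
distinct = 153 − 11 = 142

142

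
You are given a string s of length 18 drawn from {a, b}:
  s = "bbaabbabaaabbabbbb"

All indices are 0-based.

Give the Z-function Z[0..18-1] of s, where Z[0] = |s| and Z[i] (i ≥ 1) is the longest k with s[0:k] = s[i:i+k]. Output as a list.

[18, 1, 0, 0, 3, 1, 0, 1, 0, 0, 0, 3, 1, 0, 2, 2, 2, 1]

Z[0]=18
i=1: fresh scan; Z[1]=1 scan→box=[1,2)
i=2: fresh scan; Z[2]=0
i=3: fresh scan; Z[3]=0
i=4: fresh scan; Z[4]=3 scan→box=[4,7)
i=5: min(r-i=2, Z[1]=1)=1; Z[5]=1
i=6: min(r-i=1, Z[2]=0)=0; Z[6]=0
i=7: fresh scan; Z[7]=1 scan→box=[7,8)
i=8: fresh scan; Z[8]=0
i=9: fresh scan; Z[9]=0
i=10: fresh scan; Z[10]=0
i=11: fresh scan; Z[11]=3 scan→box=[11,14)
i=12: min(r-i=2, Z[1]=1)=1; Z[12]=1
i=13: min(r-i=1, Z[2]=0)=0; Z[13]=0
i=14: fresh scan; Z[14]=2 scan→box=[14,16)
i=15: min(r-i=1, Z[1]=1)=1; Z[15]=2 scan→box=[15,17)
i=16: min(r-i=1, Z[1]=1)=1; Z[16]=2 scan→box=[16,18)
i=17: min(r-i=1, Z[1]=1)=1; Z[17]=1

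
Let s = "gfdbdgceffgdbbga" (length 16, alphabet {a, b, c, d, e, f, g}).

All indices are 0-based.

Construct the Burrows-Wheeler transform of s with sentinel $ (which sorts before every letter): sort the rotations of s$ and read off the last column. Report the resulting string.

rank  rotation           last
    0  $gfdbdgceffgdbbga  a
    1  a$gfdbdgceffgdbbg  g
    2  bbga$gfdbdgceffgd  d
    3  bdgceffgdbbga$gfd  d
    4  bga$gfdbdgceffgdb  b
    5  ceffgdbbga$gfdbdg  g
    6  dbbga$gfdbdgceffg  g
    7  dbdgceffgdbbga$gf  f
    8  dgceffgdbbga$gfdb  b
    9  effgdbbga$gfdbdgc  c
   10  fdbdgceffgdbbga$g  g
   11  ffgdbbga$gfdbdgce  e
   12  fgdbbga$gfdbdgcef  f
   13  ga$gfdbdgceffgdbb  b
   14  gceffgdbbga$gfdbd  d
   15  gdbbga$gfdbdgceff  f
   16  gfdbdgceffgdbbga$  $

agddbggfbcgefbdf$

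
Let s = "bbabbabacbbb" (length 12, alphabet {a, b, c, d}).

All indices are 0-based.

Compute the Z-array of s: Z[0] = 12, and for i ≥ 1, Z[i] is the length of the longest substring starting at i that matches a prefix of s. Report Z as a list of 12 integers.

Z[0]=12
i=1: i≥r, start 0; Z[1]=1 grow→box=[1,2)
i=2: i≥r, start 0; Z[2]=0
i=3: i≥r, start 0; Z[3]=4 grow→box=[3,7)
i=4: min(r-i=3, Z[1]=1)=1; Z[4]=1
i=5: min(r-i=2, Z[2]=0)=0; Z[5]=0
i=6: min(r-i=1, Z[3]=4)=1; Z[6]=1
i=7: i≥r, start 0; Z[7]=0
i=8: i≥r, start 0; Z[8]=0
i=9: i≥r, start 0; Z[9]=2 grow→box=[9,11)
i=10: min(r-i=1, Z[1]=1)=1; Z[10]=2 grow→box=[10,12)
i=11: min(r-i=1, Z[1]=1)=1; Z[11]=1

[12, 1, 0, 4, 1, 0, 1, 0, 0, 2, 2, 1]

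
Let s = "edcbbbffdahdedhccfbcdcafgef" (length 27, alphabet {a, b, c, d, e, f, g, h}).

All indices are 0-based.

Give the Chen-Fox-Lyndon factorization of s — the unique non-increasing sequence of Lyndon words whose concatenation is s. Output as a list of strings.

emit factor 1: 'e' (i=0, period=1)
emit factor 2: 'd' (i=1, period=1)
emit factor 3: 'c' (i=2, period=1)
emit factor 4: 'bbbffd' (i=3, period=6)
emit factor 5: 'ahdedhccfbcdc' (i=9, period=13)
emit factor 6: 'afgef' (i=22, period=5)

["e", "d", "c", "bbbffd", "ahdedhccfbcdc", "afgef"]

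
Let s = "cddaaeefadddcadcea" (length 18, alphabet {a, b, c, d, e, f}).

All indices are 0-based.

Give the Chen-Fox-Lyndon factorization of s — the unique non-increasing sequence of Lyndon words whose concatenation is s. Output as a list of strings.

["cdd", "aaeefadddcadce", "a"]

emit factor 1: 'cdd' (i=0, period=3)
emit factor 2: 'aaeefadddcadce' (i=3, period=14)
emit factor 3: 'a' (i=17, period=1)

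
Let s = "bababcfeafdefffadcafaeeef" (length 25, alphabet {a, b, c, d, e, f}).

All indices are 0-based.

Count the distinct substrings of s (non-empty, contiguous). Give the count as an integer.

298

rank | idx | suffix
   0 |   1 | ababcfeafdefffadcafaeeef
   1 |   3 | abcfeafdefffadcafaeeef
   2 |  15 | adcafaeeef
   3 |  20 | aeeef
   4 |  18 | afaeeef
   5 |   8 | afdefffadcafaeeef
   6 |   0 | bababcfeafdefffadcafaeeef
   7 |   2 | babcfeafdefffadcafaeeef
   8 |   4 | bcfeafdefffadcafaeeef
   9 |  17 | cafaeeef
  10 |   5 | cfeafdefffadcafaeeef
  11 |  16 | dcafaeeef
  12 |  10 | defffadcafaeeef
  13 |   7 | eafdefffadcafaeeef
  14 |  21 | eeef
  15 |  22 | eef
  16 |  23 | ef
  17 |  11 | efffadcafaeeef
  18 |  24 | f
  19 |  14 | fadcafaeeef
  20 |  19 | faeeef
  21 |   9 | fdefffadcafaeeef
  22 |   6 | feafdefffadcafaeeef
  23 |  13 | ffadcafaeeef
  24 |  12 | fffadcafaeeef

SA = [1, 3, 15, 20, 18, 8, 0, 2, 4, 17, 5, 16, 10, 7, 21, 22, 23, 11, 24, 14, 19, 9, 6, 13, 12]
rank  pair      lcp
   1  s[1:],s[3:]  2  'ab'
   2  s[3:],s[15:]  1  'a'
   3  s[15:],s[20:]  1  'a'
   4  s[20:],s[18:]  1  'a'
   5  s[18:],s[8:]  2  'af'
   6  s[8:],s[0:]  0  ''
   7  s[0:],s[2:]  3  'bab'
   8  s[2:],s[4:]  1  'b'
   9  s[4:],s[17:]  0  ''
  10  s[17:],s[5:]  1  'c'
  11  s[5:],s[16:]  0  ''
  12  s[16:],s[10:]  1  'd'
  13  s[10:],s[7:]  0  ''
  14  s[7:],s[21:]  1  'e'
  15  s[21:],s[22:]  2  'ee'
  16  s[22:],s[23:]  1  'e'
  17  s[23:],s[11:]  2  'ef'
  18  s[11:],s[24:]  0  ''
  19  s[24:],s[14:]  1  'f'
  20  s[14:],s[19:]  2  'fa'
  21  s[19:],s[9:]  1  'f'
  22  s[9:],s[6:]  1  'f'
  23  s[6:],s[13:]  1  'f'
  24  s[13:],s[12:]  2  'ff'

n(n+1)/2 = 25·26/2 = 325
Σ LCP = 0 + 2 + 1 + 1 + 1 + 2 + 0 + 3 + 1 + 0 + 1 + 0 + 1 + 0 + 1 + 2 + 1 + 2 + 0 + 1 + 2 + 1 + 1 + 1 + 2 = 27
distinct = 325 − 27 = 298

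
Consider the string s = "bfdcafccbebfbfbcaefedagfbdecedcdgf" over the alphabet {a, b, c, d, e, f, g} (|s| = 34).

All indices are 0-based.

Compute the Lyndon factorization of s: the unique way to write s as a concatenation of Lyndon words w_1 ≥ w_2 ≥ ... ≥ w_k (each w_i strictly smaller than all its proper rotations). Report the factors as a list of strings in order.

["bfdc", "afccbebfbfbc", "aefedagfbdecedcdgf"]

emit factor 1: 'bfdc' (i=0, period=4)
emit factor 2: 'afccbebfbfbc' (i=4, period=12)
emit factor 3: 'aefedagfbdecedcdgf' (i=16, period=18)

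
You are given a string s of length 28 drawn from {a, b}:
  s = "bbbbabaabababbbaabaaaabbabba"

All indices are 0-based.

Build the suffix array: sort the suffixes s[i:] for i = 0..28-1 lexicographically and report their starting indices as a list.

rank→(start, suffix):
  0 → (27, 'a')
  1 → (18, 'aaaabbabba')
  2 → (19, 'aaabbabba')
  3 → (15, 'aabaaaabbabba')
  4 → (6, 'aabababbbaabaaaabbabba')
  5 → (20, 'aabbabba')
  6 → (16, 'abaaaabbabba')
  7 → (4, 'abaabababbbaabaaaabbabba')
  8 → (7, 'abababbbaabaaaabbabba')
  9 → (9, 'ababbbaabaaaabbabba')
  10 → (24, 'abba')
  11 → (21, 'abbabba')
  12 → (11, 'abbbaabaaaabbabba')
  13 → (26, 'ba')
  14 → (17, 'baaaabbabba')
  15 → (14, 'baabaaaabbabba')
  16 → (5, 'baabababbbaabaaaabbabba')
  17 → (3, 'babaabababbbaabaaaabbabba')
  18 → (8, 'bababbbaabaaaabbabba')
  19 → (23, 'babba')
  20 → (10, 'babbbaabaaaabbabba')
  21 → (25, 'bba')
  22 → (13, 'bbaabaaaabbabba')
  23 → (2, 'bbabaabababbbaabaaaabbabba')
  24 → (22, 'bbabba')
  25 → (12, 'bbbaabaaaabbabba')
  26 → (1, 'bbbabaabababbbaabaaaabbabba')
  27 → (0, 'bbbbabaabababbbaabaaaabbabba')

[27, 18, 19, 15, 6, 20, 16, 4, 7, 9, 24, 21, 11, 26, 17, 14, 5, 3, 8, 23, 10, 25, 13, 2, 22, 12, 1, 0]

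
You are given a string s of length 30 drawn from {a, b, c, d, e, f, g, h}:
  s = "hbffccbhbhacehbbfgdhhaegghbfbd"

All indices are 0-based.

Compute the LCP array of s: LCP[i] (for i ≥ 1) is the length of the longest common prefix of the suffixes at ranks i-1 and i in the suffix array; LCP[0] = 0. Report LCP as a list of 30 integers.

[0, 1, 0, 1, 1, 2, 2, 1, 2, 0, 1, 1, 0, 1, 0, 1, 0, 1, 1, 1, 0, 1, 1, 0, 2, 1, 2, 3, 2, 1]

rank→(start, suffix):
  0 → (10, 'acehbbfgdhhaegghbfbd')
  1 → (21, 'aegghbfbd')
  2 → (14, 'bbfgdhhaegghbfbd')
  3 → (28, 'bd')
  4 → (26, 'bfbd')
  5 → (1, 'bffccbhbhacehbbfgdhhaegghbfbd')
  6 → (15, 'bfgdhhaegghbfbd')
  7 → (8, 'bhacehbbfgdhhaegghbfbd')
  8 → (6, 'bhbhacehbbfgdhhaegghbfbd')
  9 → (5, 'cbhbhacehbbfgdhhaegghbfbd')
  10 → (4, 'ccbhbhacehbbfgdhhaegghbfbd')
  11 → (11, 'cehbbfgdhhaegghbfbd')
  12 → (29, 'd')
  13 → (18, 'dhhaegghbfbd')
  14 → (22, 'egghbfbd')
  15 → (12, 'ehbbfgdhhaegghbfbd')
  16 → (27, 'fbd')
  17 → (3, 'fccbhbhacehbbfgdhhaegghbfbd')
  18 → (2, 'ffccbhbhacehbbfgdhhaegghbfbd')
  19 → (16, 'fgdhhaegghbfbd')
  20 → (17, 'gdhhaegghbfbd')
  21 → (23, 'gghbfbd')
  22 → (24, 'ghbfbd')
  23 → (9, 'hacehbbfgdhhaegghbfbd')
  24 → (20, 'haegghbfbd')
  25 → (13, 'hbbfgdhhaegghbfbd')
  26 → (25, 'hbfbd')
  27 → (0, 'hbffccbhbhacehbbfgdhhaegghbfbd')
  28 → (7, 'hbhacehbbfgdhhaegghbfbd')
  29 → (19, 'hhaegghbfbd')

SA = [10, 21, 14, 28, 26, 1, 15, 8, 6, 5, 4, 11, 29, 18, 22, 12, 27, 3, 2, 16, 17, 23, 24, 9, 20, 13, 25, 0, 7, 19]
[i] adj suffixes → lcp
  [1] 10/21 → 1 ('a')
  [2] 21/14 → 0 ('')
  [3] 14/28 → 1 ('b')
  [4] 28/26 → 1 ('b')
  [5] 26/1 → 2 ('bf')
  [6] 1/15 → 2 ('bf')
  [7] 15/8 → 1 ('b')
  [8] 8/6 → 2 ('bh')
  [9] 6/5 → 0 ('')
  [10] 5/4 → 1 ('c')
  [11] 4/11 → 1 ('c')
  [12] 11/29 → 0 ('')
  [13] 29/18 → 1 ('d')
  [14] 18/22 → 0 ('')
  [15] 22/12 → 1 ('e')
  [16] 12/27 → 0 ('')
  [17] 27/3 → 1 ('f')
  [18] 3/2 → 1 ('f')
  [19] 2/16 → 1 ('f')
  [20] 16/17 → 0 ('')
  [21] 17/23 → 1 ('g')
  [22] 23/24 → 1 ('g')
  [23] 24/9 → 0 ('')
  [24] 9/20 → 2 ('ha')
  [25] 20/13 → 1 ('h')
  [26] 13/25 → 2 ('hb')
  [27] 25/0 → 3 ('hbf')
  [28] 0/7 → 2 ('hb')
  [29] 7/19 → 1 ('h')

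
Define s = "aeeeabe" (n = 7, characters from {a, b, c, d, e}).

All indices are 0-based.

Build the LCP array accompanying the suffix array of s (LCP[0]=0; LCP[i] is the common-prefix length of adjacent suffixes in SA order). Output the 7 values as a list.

[0, 1, 0, 0, 1, 1, 2]

rank→(start, suffix):
  0 → (4, 'abe')
  1 → (0, 'aeeeabe')
  2 → (5, 'be')
  3 → (6, 'e')
  4 → (3, 'eabe')
  5 → (2, 'eeabe')
  6 → (1, 'eeeabe')

SA = [4, 0, 5, 6, 3, 2, 1]
rank  pair      lcp
   1  s[4:],s[0:]  1  'a'
   2  s[0:],s[5:]  0  ''
   3  s[5:],s[6:]  0  ''
   4  s[6:],s[3:]  1  'e'
   5  s[3:],s[2:]  1  'e'
   6  s[2:],s[1:]  2  'ee'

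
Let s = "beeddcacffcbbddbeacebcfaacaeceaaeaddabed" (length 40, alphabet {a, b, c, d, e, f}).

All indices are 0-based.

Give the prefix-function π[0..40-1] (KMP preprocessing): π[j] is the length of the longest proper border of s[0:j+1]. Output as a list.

π[0] = 0
j=1 s[j]='e': π[1]=0 (border '')
j=2 s[j]='e': π[2]=0 (border '')
j=3 s[j]='d': π[3]=0 (border '')
j=4 s[j]='d': π[4]=0 (border '')
j=5 s[j]='c': π[5]=0 (border '')
j=6 s[j]='a': π[6]=0 (border '')
j=7 s[j]='c': π[7]=0 (border '')
j=8 s[j]='f': π[8]=0 (border '')
j=9 s[j]='f': π[9]=0 (border '')
j=10 s[j]='c': π[10]=0 (border '')
j=11 s[j]='b': π[11]=1 (border 'b')
j=12 s[j]='b': k: 1→0; π[12]=1 (border 'b')
j=13 s[j]='d': k: 1→0; π[13]=0 (border '')
j=14 s[j]='d': π[14]=0 (border '')
j=15 s[j]='b': π[15]=1 (border 'b')
j=16 s[j]='e': π[16]=2 (border 'be')
j=17 s[j]='a': k: 2→0; π[17]=0 (border '')
j=18 s[j]='c': π[18]=0 (border '')
j=19 s[j]='e': π[19]=0 (border '')
j=20 s[j]='b': π[20]=1 (border 'b')
j=21 s[j]='c': k: 1→0; π[21]=0 (border '')
j=22 s[j]='f': π[22]=0 (border '')
j=23 s[j]='a': π[23]=0 (border '')
j=24 s[j]='a': π[24]=0 (border '')
j=25 s[j]='c': π[25]=0 (border '')
j=26 s[j]='a': π[26]=0 (border '')
j=27 s[j]='e': π[27]=0 (border '')
j=28 s[j]='c': π[28]=0 (border '')
j=29 s[j]='e': π[29]=0 (border '')
j=30 s[j]='a': π[30]=0 (border '')
j=31 s[j]='a': π[31]=0 (border '')
j=32 s[j]='e': π[32]=0 (border '')
j=33 s[j]='a': π[33]=0 (border '')
j=34 s[j]='d': π[34]=0 (border '')
j=35 s[j]='d': π[35]=0 (border '')
j=36 s[j]='a': π[36]=0 (border '')
j=37 s[j]='b': π[37]=1 (border 'b')
j=38 s[j]='e': π[38]=2 (border 'be')
j=39 s[j]='d': k: 2→0; π[39]=0 (border '')

[0, 0, 0, 0, 0, 0, 0, 0, 0, 0, 0, 1, 1, 0, 0, 1, 2, 0, 0, 0, 1, 0, 0, 0, 0, 0, 0, 0, 0, 0, 0, 0, 0, 0, 0, 0, 0, 1, 2, 0]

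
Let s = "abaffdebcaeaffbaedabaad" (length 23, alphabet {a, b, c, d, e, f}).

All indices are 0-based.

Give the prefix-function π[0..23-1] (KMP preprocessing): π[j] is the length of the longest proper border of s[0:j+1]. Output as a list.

[0, 0, 1, 0, 0, 0, 0, 0, 0, 1, 0, 1, 0, 0, 0, 1, 0, 0, 1, 2, 3, 1, 0]

π[0] = 0
j=1 s[j]='b': π[1]=0 (border '')
j=2 s[j]='a': π[2]=1 (border 'a')
j=3 s[j]='f': k: 1→0; π[3]=0 (border '')
j=4 s[j]='f': π[4]=0 (border '')
j=5 s[j]='d': π[5]=0 (border '')
j=6 s[j]='e': π[6]=0 (border '')
j=7 s[j]='b': π[7]=0 (border '')
j=8 s[j]='c': π[8]=0 (border '')
j=9 s[j]='a': π[9]=1 (border 'a')
j=10 s[j]='e': k: 1→0; π[10]=0 (border '')
j=11 s[j]='a': π[11]=1 (border 'a')
j=12 s[j]='f': k: 1→0; π[12]=0 (border '')
j=13 s[j]='f': π[13]=0 (border '')
j=14 s[j]='b': π[14]=0 (border '')
j=15 s[j]='a': π[15]=1 (border 'a')
j=16 s[j]='e': k: 1→0; π[16]=0 (border '')
j=17 s[j]='d': π[17]=0 (border '')
j=18 s[j]='a': π[18]=1 (border 'a')
j=19 s[j]='b': π[19]=2 (border 'ab')
j=20 s[j]='a': π[20]=3 (border 'aba')
j=21 s[j]='a': k: 3→1→0; π[21]=1 (border 'a')
j=22 s[j]='d': k: 1→0; π[22]=0 (border '')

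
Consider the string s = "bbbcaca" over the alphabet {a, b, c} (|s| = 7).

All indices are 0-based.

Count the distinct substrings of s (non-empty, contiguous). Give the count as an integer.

rank | idx | suffix
   0 |   6 | a
   1 |   4 | aca
   2 |   0 | bbbcaca
   3 |   1 | bbcaca
   4 |   2 | bcaca
   5 |   5 | ca
   6 |   3 | caca

SA = [6, 4, 0, 1, 2, 5, 3]
rank  pair      lcp
   1  s[6:],s[4:]  1  'a'
   2  s[4:],s[0:]  0  ''
   3  s[0:],s[1:]  2  'bb'
   4  s[1:],s[2:]  1  'b'
   5  s[2:],s[5:]  0  ''
   6  s[5:],s[3:]  2  'ca'

n(n+1)/2 = 7·8/2 = 28
Σ LCP = 0 + 1 + 0 + 2 + 1 + 0 + 2 = 6
distinct = 28 − 6 = 22

22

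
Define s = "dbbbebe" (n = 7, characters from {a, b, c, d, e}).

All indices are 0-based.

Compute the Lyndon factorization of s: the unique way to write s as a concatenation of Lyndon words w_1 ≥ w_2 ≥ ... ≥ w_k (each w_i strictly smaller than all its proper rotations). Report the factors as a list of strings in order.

["d", "bbbebe"]

emit factor 1: 'd' (i=0, period=1)
emit factor 2: 'bbbebe' (i=1, period=6)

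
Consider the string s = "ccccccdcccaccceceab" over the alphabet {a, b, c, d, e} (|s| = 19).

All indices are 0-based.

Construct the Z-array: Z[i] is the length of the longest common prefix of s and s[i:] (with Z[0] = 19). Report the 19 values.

Z[0]=19
i=1: i≥r, start 0; Z[1]=5 extend→box=[1,6)
i=2: min(r-i=4, Z[1]=5)=4; Z[2]=4
i=3: min(r-i=3, Z[2]=4)=3; Z[3]=3
i=4: min(r-i=2, Z[3]=3)=2; Z[4]=2
i=5: min(r-i=1, Z[4]=2)=1; Z[5]=1
i=6: i≥r, start 0; Z[6]=0
i=7: i≥r, start 0; Z[7]=3 extend→box=[7,10)
i=8: min(r-i=2, Z[1]=5)=2; Z[8]=2
i=9: min(r-i=1, Z[2]=4)=1; Z[9]=1
i=10: i≥r, start 0; Z[10]=0
i=11: i≥r, start 0; Z[11]=3 extend→box=[11,14)
i=12: min(r-i=2, Z[1]=5)=2; Z[12]=2
i=13: min(r-i=1, Z[2]=4)=1; Z[13]=1
i=14: i≥r, start 0; Z[14]=0
i=15: i≥r, start 0; Z[15]=1 extend→box=[15,16)
i=16: i≥r, start 0; Z[16]=0
i=17: i≥r, start 0; Z[17]=0
i=18: i≥r, start 0; Z[18]=0

[19, 5, 4, 3, 2, 1, 0, 3, 2, 1, 0, 3, 2, 1, 0, 1, 0, 0, 0]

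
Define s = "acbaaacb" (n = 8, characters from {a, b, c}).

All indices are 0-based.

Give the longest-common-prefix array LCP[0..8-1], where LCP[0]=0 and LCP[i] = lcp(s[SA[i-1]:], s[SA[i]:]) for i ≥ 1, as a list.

[0, 2, 1, 3, 0, 1, 0, 2]

rank | idx | suffix
   0 |   3 | aaacb
   1 |   4 | aacb
   2 |   5 | acb
   3 |   0 | acbaaacb
   4 |   7 | b
   5 |   2 | baaacb
   6 |   6 | cb
   7 |   1 | cbaaacb

SA = [3, 4, 5, 0, 7, 2, 6, 1]
i: (SA[i-1],SA[i]) lcp shared
  1: (3,4) 2 'aa'
  2: (4,5) 1 'a'
  3: (5,0) 3 'acb'
  4: (0,7) 0 ''
  5: (7,2) 1 'b'
  6: (2,6) 0 ''
  7: (6,1) 2 'cb'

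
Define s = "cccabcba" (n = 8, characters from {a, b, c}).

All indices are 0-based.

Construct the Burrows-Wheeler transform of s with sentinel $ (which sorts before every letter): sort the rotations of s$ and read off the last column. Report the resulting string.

rank  rotation   last
    0  $cccabcba  a
    1  a$cccabcb  b
    2  abcba$ccc  c
    3  ba$cccabc  c
    4  bcba$ccca  a
    5  cabcba$cc  c
    6  cba$cccab  b
    7  ccabcba$c  c
    8  cccabcba$  $

abccacbc$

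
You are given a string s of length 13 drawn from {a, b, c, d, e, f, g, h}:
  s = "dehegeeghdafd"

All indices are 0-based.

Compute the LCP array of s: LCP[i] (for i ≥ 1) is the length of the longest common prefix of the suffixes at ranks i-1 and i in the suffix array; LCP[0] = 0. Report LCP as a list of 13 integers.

rank | idx | suffix
   0 |  10 | afd
   1 |  12 | d
   2 |   9 | dafd
   3 |   0 | dehegeeghdafd
   4 |   5 | eeghdafd
   5 |   3 | egeeghdafd
   6 |   6 | eghdafd
   7 |   1 | ehegeeghdafd
   8 |  11 | fd
   9 |   4 | geeghdafd
  10 |   7 | ghdafd
  11 |   8 | hdafd
  12 |   2 | hegeeghdafd

SA = [10, 12, 9, 0, 5, 3, 6, 1, 11, 4, 7, 8, 2]
rank  pair      lcp
   1  s[10:],s[12:]  0  ''
   2  s[12:],s[9:]  1  'd'
   3  s[9:],s[0:]  1  'd'
   4  s[0:],s[5:]  0  ''
   5  s[5:],s[3:]  1  'e'
   6  s[3:],s[6:]  2  'eg'
   7  s[6:],s[1:]  1  'e'
   8  s[1:],s[11:]  0  ''
   9  s[11:],s[4:]  0  ''
  10  s[4:],s[7:]  1  'g'
  11  s[7:],s[8:]  0  ''
  12  s[8:],s[2:]  1  'h'

[0, 0, 1, 1, 0, 1, 2, 1, 0, 0, 1, 0, 1]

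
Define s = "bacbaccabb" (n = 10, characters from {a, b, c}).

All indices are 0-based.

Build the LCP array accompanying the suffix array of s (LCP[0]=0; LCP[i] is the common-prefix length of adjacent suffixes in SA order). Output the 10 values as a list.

[0, 1, 2, 0, 1, 3, 1, 0, 1, 1]

rank | idx | suffix
   0 |   7 | abb
   1 |   1 | acbaccabb
   2 |   4 | accabb
   3 |   9 | b
   4 |   0 | bacbaccabb
   5 |   3 | baccabb
   6 |   8 | bb
   7 |   6 | cabb
   8 |   2 | cbaccabb
   9 |   5 | ccabb

SA = [7, 1, 4, 9, 0, 3, 8, 6, 2, 5]
rank  pair      lcp
   1  s[7:],s[1:]  1  'a'
   2  s[1:],s[4:]  2  'ac'
   3  s[4:],s[9:]  0  ''
   4  s[9:],s[0:]  1  'b'
   5  s[0:],s[3:]  3  'bac'
   6  s[3:],s[8:]  1  'b'
   7  s[8:],s[6:]  0  ''
   8  s[6:],s[2:]  1  'c'
   9  s[2:],s[5:]  1  'c'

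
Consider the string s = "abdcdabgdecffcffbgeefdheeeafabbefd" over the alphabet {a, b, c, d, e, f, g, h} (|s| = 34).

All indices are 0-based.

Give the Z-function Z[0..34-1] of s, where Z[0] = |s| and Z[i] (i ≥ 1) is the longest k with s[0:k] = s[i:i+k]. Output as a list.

[34, 0, 0, 0, 0, 2, 0, 0, 0, 0, 0, 0, 0, 0, 0, 0, 0, 0, 0, 0, 0, 0, 0, 0, 0, 0, 1, 0, 2, 0, 0, 0, 0, 0]

Z[0]=34
i=1: i≥r, start 0; Z[1]=0
i=2: i≥r, start 0; Z[2]=0
i=3: i≥r, start 0; Z[3]=0
i=4: i≥r, start 0; Z[4]=0
i=5: i≥r, start 0; Z[5]=2 grow→box=[5,7)
i=6: min(r-i=1, Z[1]=0)=0; Z[6]=0
i=7: i≥r, start 0; Z[7]=0
i=8: i≥r, start 0; Z[8]=0
i=9: i≥r, start 0; Z[9]=0
i=10: i≥r, start 0; Z[10]=0
i=11: i≥r, start 0; Z[11]=0
i=12: i≥r, start 0; Z[12]=0
i=13: i≥r, start 0; Z[13]=0
i=14: i≥r, start 0; Z[14]=0
i=15: i≥r, start 0; Z[15]=0
i=16: i≥r, start 0; Z[16]=0
i=17: i≥r, start 0; Z[17]=0
i=18: i≥r, start 0; Z[18]=0
i=19: i≥r, start 0; Z[19]=0
i=20: i≥r, start 0; Z[20]=0
i=21: i≥r, start 0; Z[21]=0
i=22: i≥r, start 0; Z[22]=0
i=23: i≥r, start 0; Z[23]=0
i=24: i≥r, start 0; Z[24]=0
i=25: i≥r, start 0; Z[25]=0
i=26: i≥r, start 0; Z[26]=1 grow→box=[26,27)
i=27: i≥r, start 0; Z[27]=0
i=28: i≥r, start 0; Z[28]=2 grow→box=[28,30)
i=29: min(r-i=1, Z[1]=0)=0; Z[29]=0
i=30: i≥r, start 0; Z[30]=0
i=31: i≥r, start 0; Z[31]=0
i=32: i≥r, start 0; Z[32]=0
i=33: i≥r, start 0; Z[33]=0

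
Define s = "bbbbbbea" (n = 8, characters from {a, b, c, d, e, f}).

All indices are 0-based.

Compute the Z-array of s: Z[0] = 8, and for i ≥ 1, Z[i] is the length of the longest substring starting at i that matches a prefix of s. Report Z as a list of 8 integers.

[8, 5, 4, 3, 2, 1, 0, 0]

Z[0]=8
i=1: fresh scan; Z[1]=5 grow→box=[1,6)
i=2: min(r-i=4, Z[1]=5)=4; Z[2]=4
i=3: min(r-i=3, Z[2]=4)=3; Z[3]=3
i=4: min(r-i=2, Z[3]=3)=2; Z[4]=2
i=5: min(r-i=1, Z[4]=2)=1; Z[5]=1
i=6: fresh scan; Z[6]=0
i=7: fresh scan; Z[7]=0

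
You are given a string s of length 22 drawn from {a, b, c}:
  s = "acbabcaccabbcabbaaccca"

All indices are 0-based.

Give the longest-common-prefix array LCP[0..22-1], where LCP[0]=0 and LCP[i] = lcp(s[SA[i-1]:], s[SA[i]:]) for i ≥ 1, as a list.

sorted suffixes:
  #0 SA[0]=21  'a'
  #1 SA[1]=16  'aaccca'
  #2 SA[2]=13  'abbaaccca'
  #3 SA[3]=9  'abbcabbaaccca'
  #4 SA[4]=3  'abcaccabbcabbaaccca'
  #5 SA[5]=0  'acbabcaccabbcabbaaccca'
  #6 SA[6]=6  'accabbcabbaaccca'
  #7 SA[7]=17  'accca'
  #8 SA[8]=15  'baaccca'
  #9 SA[9]=2  'babcaccabbcabbaaccca'
  #10 SA[10]=14  'bbaaccca'
  #11 SA[11]=10  'bbcabbaaccca'
  #12 SA[12]=11  'bcabbaaccca'
  #13 SA[13]=4  'bcaccabbcabbaaccca'
  #14 SA[14]=20  'ca'
  #15 SA[15]=12  'cabbaaccca'
  #16 SA[16]=8  'cabbcabbaaccca'
  #17 SA[17]=5  'caccabbcabbaaccca'
  #18 SA[18]=1  'cbabcaccabbcabbaaccca'
  #19 SA[19]=19  'cca'
  #20 SA[20]=7  'ccabbcabbaaccca'
  #21 SA[21]=18  'ccca'

SA = [21, 16, 13, 9, 3, 0, 6, 17, 15, 2, 14, 10, 11, 4, 20, 12, 8, 5, 1, 19, 7, 18]
rank  pair      lcp
   1  s[21:],s[16:]  1  'a'
   2  s[16:],s[13:]  1  'a'
   3  s[13:],s[9:]  3  'abb'
   4  s[9:],s[3:]  2  'ab'
   5  s[3:],s[0:]  1  'a'
   6  s[0:],s[6:]  2  'ac'
   7  s[6:],s[17:]  3  'acc'
   8  s[17:],s[15:]  0  ''
   9  s[15:],s[2:]  2  'ba'
  10  s[2:],s[14:]  1  'b'
  11  s[14:],s[10:]  2  'bb'
  12  s[10:],s[11:]  1  'b'
  13  s[11:],s[4:]  3  'bca'
  14  s[4:],s[20:]  0  ''
  15  s[20:],s[12:]  2  'ca'
  16  s[12:],s[8:]  4  'cabb'
  17  s[8:],s[5:]  2  'ca'
  18  s[5:],s[1:]  1  'c'
  19  s[1:],s[19:]  1  'c'
  20  s[19:],s[7:]  3  'cca'
  21  s[7:],s[18:]  2  'cc'

[0, 1, 1, 3, 2, 1, 2, 3, 0, 2, 1, 2, 1, 3, 0, 2, 4, 2, 1, 1, 3, 2]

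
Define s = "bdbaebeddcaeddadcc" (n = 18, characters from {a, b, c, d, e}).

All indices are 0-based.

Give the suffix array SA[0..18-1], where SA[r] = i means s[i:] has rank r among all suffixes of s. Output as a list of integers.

[14, 3, 10, 2, 0, 5, 17, 9, 16, 13, 1, 8, 15, 12, 7, 4, 11, 6]

sorted suffixes:
  #0 SA[0]=14  'adcc'
  #1 SA[1]=3  'aebeddcaeddadcc'
  #2 SA[2]=10  'aeddadcc'
  #3 SA[3]=2  'baebeddcaeddadcc'
  #4 SA[4]=0  'bdbaebeddcaeddadcc'
  #5 SA[5]=5  'beddcaeddadcc'
  #6 SA[6]=17  'c'
  #7 SA[7]=9  'caeddadcc'
  #8 SA[8]=16  'cc'
  #9 SA[9]=13  'dadcc'
  #10 SA[10]=1  'dbaebeddcaeddadcc'
  #11 SA[11]=8  'dcaeddadcc'
  #12 SA[12]=15  'dcc'
  #13 SA[13]=12  'ddadcc'
  #14 SA[14]=7  'ddcaeddadcc'
  #15 SA[15]=4  'ebeddcaeddadcc'
  #16 SA[16]=11  'eddadcc'
  #17 SA[17]=6  'eddcaeddadcc'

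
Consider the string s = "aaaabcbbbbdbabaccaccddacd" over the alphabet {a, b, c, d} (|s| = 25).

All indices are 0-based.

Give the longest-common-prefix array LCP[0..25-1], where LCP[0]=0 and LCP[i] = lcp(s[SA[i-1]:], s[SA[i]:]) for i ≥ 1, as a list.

[0, 3, 2, 1, 2, 1, 3, 2, 0, 2, 1, 3, 2, 1, 1, 0, 1, 1, 2, 1, 2, 0, 1, 1, 1]

rank | idx | suffix
   0 |   0 | aaaabcbbbbdbabaccaccddacd
   1 |   1 | aaabcbbbbdbabaccaccddacd
   2 |   2 | aabcbbbbdbabaccaccddacd
   3 |  12 | abaccaccddacd
   4 |   3 | abcbbbbdbabaccaccddacd
   5 |  14 | accaccddacd
   6 |  17 | accddacd
   7 |  22 | acd
   8 |  11 | babaccaccddacd
   9 |  13 | baccaccddacd
  10 |   6 | bbbbdbabaccaccddacd
  11 |   7 | bbbdbabaccaccddacd
  12 |   8 | bbdbabaccaccddacd
  13 |   4 | bcbbbbdbabaccaccddacd
  14 |   9 | bdbabaccaccddacd
  15 |  16 | caccddacd
  16 |   5 | cbbbbdbabaccaccddacd
  17 |  15 | ccaccddacd
  18 |  18 | ccddacd
  19 |  23 | cd
  20 |  19 | cddacd
  21 |  24 | d
  22 |  21 | dacd
  23 |  10 | dbabaccaccddacd
  24 |  20 | ddacd

SA = [0, 1, 2, 12, 3, 14, 17, 22, 11, 13, 6, 7, 8, 4, 9, 16, 5, 15, 18, 23, 19, 24, 21, 10, 20]
[i] adj suffixes → lcp
  [1] 0/1 → 3 ('aaa')
  [2] 1/2 → 2 ('aa')
  [3] 2/12 → 1 ('a')
  [4] 12/3 → 2 ('ab')
  [5] 3/14 → 1 ('a')
  [6] 14/17 → 3 ('acc')
  [7] 17/22 → 2 ('ac')
  [8] 22/11 → 0 ('')
  [9] 11/13 → 2 ('ba')
  [10] 13/6 → 1 ('b')
  [11] 6/7 → 3 ('bbb')
  [12] 7/8 → 2 ('bb')
  [13] 8/4 → 1 ('b')
  [14] 4/9 → 1 ('b')
  [15] 9/16 → 0 ('')
  [16] 16/5 → 1 ('c')
  [17] 5/15 → 1 ('c')
  [18] 15/18 → 2 ('cc')
  [19] 18/23 → 1 ('c')
  [20] 23/19 → 2 ('cd')
  [21] 19/24 → 0 ('')
  [22] 24/21 → 1 ('d')
  [23] 21/10 → 1 ('d')
  [24] 10/20 → 1 ('d')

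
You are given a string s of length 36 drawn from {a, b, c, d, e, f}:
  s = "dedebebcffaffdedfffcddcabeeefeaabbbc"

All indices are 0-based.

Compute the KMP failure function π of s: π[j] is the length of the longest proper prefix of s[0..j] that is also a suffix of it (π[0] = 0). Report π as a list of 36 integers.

[0, 0, 1, 2, 0, 0, 0, 0, 0, 0, 0, 0, 0, 1, 2, 3, 0, 0, 0, 0, 1, 1, 0, 0, 0, 0, 0, 0, 0, 0, 0, 0, 0, 0, 0, 0]

π[0] = 0
j=1 s[j]='e': π[1]=0 (border '')
j=2 s[j]='d': π[2]=1 (border 'd')
j=3 s[j]='e': π[3]=2 (border 'de')
j=4 s[j]='b': k: 2→0; π[4]=0 (border '')
j=5 s[j]='e': π[5]=0 (border '')
j=6 s[j]='b': π[6]=0 (border '')
j=7 s[j]='c': π[7]=0 (border '')
j=8 s[j]='f': π[8]=0 (border '')
j=9 s[j]='f': π[9]=0 (border '')
j=10 s[j]='a': π[10]=0 (border '')
j=11 s[j]='f': π[11]=0 (border '')
j=12 s[j]='f': π[12]=0 (border '')
j=13 s[j]='d': π[13]=1 (border 'd')
j=14 s[j]='e': π[14]=2 (border 'de')
j=15 s[j]='d': π[15]=3 (border 'ded')
j=16 s[j]='f': k: 3→1→0; π[16]=0 (border '')
j=17 s[j]='f': π[17]=0 (border '')
j=18 s[j]='f': π[18]=0 (border '')
j=19 s[j]='c': π[19]=0 (border '')
j=20 s[j]='d': π[20]=1 (border 'd')
j=21 s[j]='d': k: 1→0; π[21]=1 (border 'd')
j=22 s[j]='c': k: 1→0; π[22]=0 (border '')
j=23 s[j]='a': π[23]=0 (border '')
j=24 s[j]='b': π[24]=0 (border '')
j=25 s[j]='e': π[25]=0 (border '')
j=26 s[j]='e': π[26]=0 (border '')
j=27 s[j]='e': π[27]=0 (border '')
j=28 s[j]='f': π[28]=0 (border '')
j=29 s[j]='e': π[29]=0 (border '')
j=30 s[j]='a': π[30]=0 (border '')
j=31 s[j]='a': π[31]=0 (border '')
j=32 s[j]='b': π[32]=0 (border '')
j=33 s[j]='b': π[33]=0 (border '')
j=34 s[j]='b': π[34]=0 (border '')
j=35 s[j]='c': π[35]=0 (border '')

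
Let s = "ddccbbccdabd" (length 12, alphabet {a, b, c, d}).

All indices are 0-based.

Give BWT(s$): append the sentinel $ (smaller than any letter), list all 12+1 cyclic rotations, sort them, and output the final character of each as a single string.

ddcbacdbcbcd$

rank  rotation       last
    0  $ddccbbccdabd  d
    1  abd$ddccbbccd  d
    2  bbccdabd$ddcc  c
    3  bccdabd$ddccb  b
    4  bd$ddccbbccda  a
    5  cbbccdabd$ddc  c
    6  ccbbccdabd$dd  d
    7  ccdabd$ddccbb  b
    8  cdabd$ddccbbc  c
    9  d$ddccbbccdab  b
   10  dabd$ddccbbcc  c
   11  dccbbccdabd$d  d
   12  ddccbbccdabd$  $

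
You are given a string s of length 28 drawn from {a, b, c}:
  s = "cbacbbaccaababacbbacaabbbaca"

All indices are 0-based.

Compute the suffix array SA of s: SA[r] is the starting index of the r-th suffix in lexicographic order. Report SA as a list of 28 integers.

[27, 9, 20, 10, 12, 21, 25, 18, 14, 2, 6, 11, 24, 17, 13, 1, 5, 23, 16, 4, 22, 26, 8, 19, 0, 15, 3, 7]

rank | idx | suffix
   0 |  27 | a
   1 |   9 | aababacbbacaabbbaca
   2 |  20 | aabbbaca
   3 |  10 | ababacbbacaabbbaca
   4 |  12 | abacbbacaabbbaca
   5 |  21 | abbbaca
   6 |  25 | aca
   7 |  18 | acaabbbaca
   8 |  14 | acbbacaabbbaca
   9 |   2 | acbbaccaababacbbacaabbbaca
  10 |   6 | accaababacbbacaabbbaca
  11 |  11 | babacbbacaabbbaca
  12 |  24 | baca
  13 |  17 | bacaabbbaca
  14 |  13 | bacbbacaabbbaca
  15 |   1 | bacbbaccaababacbbacaabbbaca
  16 |   5 | baccaababacbbacaabbbaca
  17 |  23 | bbaca
  18 |  16 | bbacaabbbaca
  19 |   4 | bbaccaababacbbacaabbbaca
  20 |  22 | bbbaca
  21 |  26 | ca
  22 |   8 | caababacbbacaabbbaca
  23 |  19 | caabbbaca
  24 |   0 | cbacbbaccaababacbbacaabbbaca
  25 |  15 | cbbacaabbbaca
  26 |   3 | cbbaccaababacbbacaabbbaca
  27 |   7 | ccaababacbbacaabbbaca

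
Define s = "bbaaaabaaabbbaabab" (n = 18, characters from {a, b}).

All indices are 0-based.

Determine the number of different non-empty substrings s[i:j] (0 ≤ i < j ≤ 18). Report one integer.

130

sorted suffixes:
  #0 SA[0]=2  'aaaabaaabbbaabab'
  #1 SA[1]=3  'aaabaaabbbaabab'
  #2 SA[2]=7  'aaabbbaabab'
  #3 SA[3]=4  'aabaaabbbaabab'
  #4 SA[4]=13  'aabab'
  #5 SA[5]=8  'aabbbaabab'
  #6 SA[6]=16  'ab'
  #7 SA[7]=5  'abaaabbbaabab'
  #8 SA[8]=14  'abab'
  #9 SA[9]=9  'abbbaabab'
  #10 SA[10]=17  'b'
  #11 SA[11]=1  'baaaabaaabbbaabab'
  #12 SA[12]=6  'baaabbbaabab'
  #13 SA[13]=12  'baabab'
  #14 SA[14]=15  'bab'
  #15 SA[15]=0  'bbaaaabaaabbbaabab'
  #16 SA[16]=11  'bbaabab'
  #17 SA[17]=10  'bbbaabab'

SA = [2, 3, 7, 4, 13, 8, 16, 5, 14, 9, 17, 1, 6, 12, 15, 0, 11, 10]
i: (SA[i-1],SA[i]) lcp shared
  1: (2,3) 3 'aaa'
  2: (3,7) 4 'aaab'
  3: (7,4) 2 'aa'
  4: (4,13) 4 'aaba'
  5: (13,8) 3 'aab'
  6: (8,16) 1 'a'
  7: (16,5) 2 'ab'
  8: (5,14) 3 'aba'
  9: (14,9) 2 'ab'
  10: (9,17) 0 ''
  11: (17,1) 1 'b'
  12: (1,6) 4 'baaa'
  13: (6,12) 3 'baa'
  14: (12,15) 2 'ba'
  15: (15,0) 1 'b'
  16: (0,11) 4 'bbaa'
  17: (11,10) 2 'bb'

n(n+1)/2 = 18·19/2 = 171
Σ LCP = 0 + 3 + 4 + 2 + 4 + 3 + 1 + 2 + 3 + 2 + 0 + 1 + 4 + 3 + 2 + 1 + 4 + 2 = 41
distinct = 171 − 41 = 130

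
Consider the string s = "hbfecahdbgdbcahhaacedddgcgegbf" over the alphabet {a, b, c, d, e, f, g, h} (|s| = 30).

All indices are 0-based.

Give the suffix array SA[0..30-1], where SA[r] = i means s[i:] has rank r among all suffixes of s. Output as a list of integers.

[16, 17, 5, 13, 11, 28, 1, 8, 4, 12, 18, 24, 10, 7, 20, 21, 22, 3, 19, 26, 29, 2, 27, 23, 9, 25, 15, 0, 6, 14]

sorted suffixes:
  #0 SA[0]=16  'aacedddgcgegbf'
  #1 SA[1]=17  'acedddgcgegbf'
  #2 SA[2]=5  'ahdbgdbcahhaacedddgcgegbf'
  #3 SA[3]=13  'ahhaacedddgcgegbf'
  #4 SA[4]=11  'bcahhaacedddgcgegbf'
  #5 SA[5]=28  'bf'
  #6 SA[6]=1  'bfecahdbgdbcahhaacedddgcgegbf'
  #7 SA[7]=8  'bgdbcahhaacedddgcgegbf'
  #8 SA[8]=4  'cahdbgdbcahhaacedddgcgegbf'
  #9 SA[9]=12  'cahhaacedddgcgegbf'
  #10 SA[10]=18  'cedddgcgegbf'
  #11 SA[11]=24  'cgegbf'
  #12 SA[12]=10  'dbcahhaacedddgcgegbf'
  #13 SA[13]=7  'dbgdbcahhaacedddgcgegbf'
  #14 SA[14]=20  'dddgcgegbf'
  #15 SA[15]=21  'ddgcgegbf'
  #16 SA[16]=22  'dgcgegbf'
  #17 SA[17]=3  'ecahdbgdbcahhaacedddgcgegbf'
  #18 SA[18]=19  'edddgcgegbf'
  #19 SA[19]=26  'egbf'
  #20 SA[20]=29  'f'
  #21 SA[21]=2  'fecahdbgdbcahhaacedddgcgegbf'
  #22 SA[22]=27  'gbf'
  #23 SA[23]=23  'gcgegbf'
  #24 SA[24]=9  'gdbcahhaacedddgcgegbf'
  #25 SA[25]=25  'gegbf'
  #26 SA[26]=15  'haacedddgcgegbf'
  #27 SA[27]=0  'hbfecahdbgdbcahhaacedddgcgegbf'
  #28 SA[28]=6  'hdbgdbcahhaacedddgcgegbf'
  #29 SA[29]=14  'hhaacedddgcgegbf'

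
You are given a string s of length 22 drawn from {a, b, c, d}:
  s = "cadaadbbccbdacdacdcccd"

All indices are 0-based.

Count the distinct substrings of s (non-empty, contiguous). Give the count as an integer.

224

rank→(start, suffix):
  0 → (3, 'aadbbccbdacdacdcccd')
  1 → (12, 'acdacdcccd')
  2 → (15, 'acdcccd')
  3 → (1, 'adaadbbccbdacdacdcccd')
  4 → (4, 'adbbccbdacdacdcccd')
  5 → (6, 'bbccbdacdacdcccd')
  6 → (7, 'bccbdacdacdcccd')
  7 → (10, 'bdacdacdcccd')
  8 → (0, 'cadaadbbccbdacdacdcccd')
  9 → (9, 'cbdacdacdcccd')
  10 → (8, 'ccbdacdacdcccd')
  11 → (18, 'cccd')
  12 → (19, 'ccd')
  13 → (20, 'cd')
  14 → (13, 'cdacdcccd')
  15 → (16, 'cdcccd')
  16 → (21, 'd')
  17 → (2, 'daadbbccbdacdacdcccd')
  18 → (11, 'dacdacdcccd')
  19 → (14, 'dacdcccd')
  20 → (5, 'dbbccbdacdacdcccd')
  21 → (17, 'dcccd')

SA = [3, 12, 15, 1, 4, 6, 7, 10, 0, 9, 8, 18, 19, 20, 13, 16, 21, 2, 11, 14, 5, 17]
[i] adj suffixes → lcp
  [1] 3/12 → 1 ('a')
  [2] 12/15 → 3 ('acd')
  [3] 15/1 → 1 ('a')
  [4] 1/4 → 2 ('ad')
  [5] 4/6 → 0 ('')
  [6] 6/7 → 1 ('b')
  [7] 7/10 → 1 ('b')
  [8] 10/0 → 0 ('')
  [9] 0/9 → 1 ('c')
  [10] 9/8 → 1 ('c')
  [11] 8/18 → 2 ('cc')
  [12] 18/19 → 2 ('cc')
  [13] 19/20 → 1 ('c')
  [14] 20/13 → 2 ('cd')
  [15] 13/16 → 2 ('cd')
  [16] 16/21 → 0 ('')
  [17] 21/2 → 1 ('d')
  [18] 2/11 → 2 ('da')
  [19] 11/14 → 4 ('dacd')
  [20] 14/5 → 1 ('d')
  [21] 5/17 → 1 ('d')

n(n+1)/2 = 22·23/2 = 253
Σ LCP = 0 + 1 + 3 + 1 + 2 + 0 + 1 + 1 + 0 + 1 + 1 + 2 + 2 + 1 + 2 + 2 + 0 + 1 + 2 + 4 + 1 + 1 = 29
distinct = 253 − 29 = 224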